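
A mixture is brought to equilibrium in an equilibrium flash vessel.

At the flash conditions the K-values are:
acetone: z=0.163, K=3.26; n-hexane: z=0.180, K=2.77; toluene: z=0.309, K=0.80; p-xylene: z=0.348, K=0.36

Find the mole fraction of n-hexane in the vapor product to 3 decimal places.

y_n-hexane = 0.286

Let ψ = V/F and solve Σ zᵢ(Kᵢ−1)/(1+ψ(Kᵢ−1)) = 0.
Feasibility: ΣzᵢKᵢ = 1.402, Σzᵢ/Kᵢ = 1.468 — both > 1, two phases present.
Iterate (Newton) starting at ψ = 0.5:
  ψ = 0.500: g = -0.0542, g' = -0.666 → ψ = 0.419
  ψ = 0.419: g = 0.0007, g' = -0.687 → ψ = 0.420
Converged at ψ = 0.420.
Compositions from xᵢ = zᵢ/(1+ψ(Kᵢ−1)), yᵢ = Kᵢxᵢ:
  acetone: x = 0.084, y = 0.273
  n-hexane: x = 0.103, y = 0.286
  toluene: x = 0.337, y = 0.270
  p-xylene: x = 0.476, y = 0.171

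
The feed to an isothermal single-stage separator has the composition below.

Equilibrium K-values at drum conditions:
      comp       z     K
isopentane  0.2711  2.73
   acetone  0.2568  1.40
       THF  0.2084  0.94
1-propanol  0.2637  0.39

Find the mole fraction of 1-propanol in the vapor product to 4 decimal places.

y_1-propanol = 0.1789

Let ψ = V/F and solve Σ zᵢ(Kᵢ−1)/(1+ψ(Kᵢ−1)) = 0.
g(0) = ΣzᵢKᵢ − 1 = 0.3984 and g(1) = 1 − Σzᵢ/Kᵢ = -0.1806, so a root lies in (0, 1).
Newton–Raphson from ψ = 0.5:
  ψ = 0.5000: g = 0.09274, g' = -0.4657 → ψ = 0.6991
  ψ = 0.6991: g = -0.00097, g' = -0.4904 → ψ = 0.6971
Converged at ψ = 0.6971.
Compositions from xᵢ = zᵢ/(1+ψ(Kᵢ−1)), yᵢ = Kᵢxᵢ:
  isopentane: x = 0.1229, y = 0.3355
  acetone: x = 0.2008, y = 0.2811
  THF: x = 0.2175, y = 0.2044
  1-propanol: x = 0.4588, y = 0.1789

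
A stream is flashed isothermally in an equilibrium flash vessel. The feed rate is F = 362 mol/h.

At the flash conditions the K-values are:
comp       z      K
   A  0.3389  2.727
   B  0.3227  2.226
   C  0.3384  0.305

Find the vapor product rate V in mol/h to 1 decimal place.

Rachford–Rice: g(ψ) = Σ zᵢ(Kᵢ−1)/(1+ψ(Kᵢ−1)) = 0.
Check two-phase: ΣzᵢKᵢ = 1.7457 > 1 and Σzᵢ/Kᵢ = 1.3788 > 1, so g(0) = 0.7457 > 0 and g(1) = -0.3788 < 0.
Newton–Raphson from ψ = 0.5:
  ψ = 0.5000: g = 0.19891, g' = -0.8614 → ψ = 0.7309
  ψ = 0.7309: g = -0.01064, g' = -1.0076 → ψ = 0.7204
  ψ = 0.7204: g = -0.00008, g' = -0.9930 → ψ = 0.7203
Converged at ψ = 0.7203.
Then V = ψ·F = 0.7203·362 = 260.7 mol/h and L = F − V = 101.3 mol/h.

V = 260.7 mol/h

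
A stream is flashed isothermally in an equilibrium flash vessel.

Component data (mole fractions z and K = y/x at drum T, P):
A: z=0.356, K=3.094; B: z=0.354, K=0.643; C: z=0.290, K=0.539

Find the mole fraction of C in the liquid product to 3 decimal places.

x_C = 0.393

Material balance + equilibrium reduce to Σ zᵢ(Kᵢ−1)/(1+ψ(Kᵢ−1)) = 0.
Check two-phase: ΣzᵢKᵢ = 1.485 > 1 and Σzᵢ/Kᵢ = 1.204 > 1, so g(0) = 0.485 > 0 and g(1) = -0.204 < 0.
Newton iteration, ψ⁰ = 0.5:
  ψ = 0.500: g = 0.0366, g' = -0.543 → ψ = 0.567
  ψ = 0.567: g = 0.0012, g' = -0.510 → ψ = 0.570
Converged at ψ = 0.570.
Compositions from xᵢ = zᵢ/(1+ψ(Kᵢ−1)), yᵢ = Kᵢxᵢ:
  A: x = 0.162, y = 0.502
  B: x = 0.444, y = 0.286
  C: x = 0.393, y = 0.212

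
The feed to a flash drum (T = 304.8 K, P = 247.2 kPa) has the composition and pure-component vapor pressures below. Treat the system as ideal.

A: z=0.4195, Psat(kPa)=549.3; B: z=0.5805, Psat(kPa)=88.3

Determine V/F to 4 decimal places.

Raoult's law: Kᵢ = Pᵢˢᵃᵗ/P = Pᵢˢᵃᵗ/247.2.
  K_A = 549.3/247.2 = 2.222087, K_B = 88.3/247.2 = 0.357201
Material balance + equilibrium reduce to Σ zᵢ(Kᵢ−1)/(1+V/F(Kᵢ−1)) = 0.
g(0) = ΣzᵢKᵢ − 1 = 0.1395 and g(1) = 1 − Σzᵢ/Kᵢ = -0.8139, so a root lies in (0, 1).
Binary case is linear: z₁(K₁−1)(1+V/F(K₂−1)) + z₂(K₂−1)(1+V/F(K₁−1)) = 0
⇒ V/F = [z₁(K₁−1)+z₂(K₂−1)] / [−(K₁−1)(K₂−1)] = 0.13952/0.78556 = 0.1776

V/F = 0.1776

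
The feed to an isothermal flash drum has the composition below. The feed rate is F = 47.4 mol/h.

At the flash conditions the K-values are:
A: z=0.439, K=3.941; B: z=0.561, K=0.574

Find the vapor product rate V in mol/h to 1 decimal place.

Rachford–Rice: g(ψ) = Σ zᵢ(Kᵢ−1)/(1+ψ(Kᵢ−1)) = 0.
g(0) = ΣzᵢKᵢ − 1 = 1.052 and g(1) = 1 − Σzᵢ/Kᵢ = -0.089, so a root lies in (0, 1).
Binary case is linear: z₁(K₁−1)(1+ψ(K₂−1)) + z₂(K₂−1)(1+ψ(K₁−1)) = 0
⇒ ψ = [z₁(K₁−1)+z₂(K₂−1)] / [−(K₁−1)(K₂−1)] = 1.0521/1.2529 = 0.840
Then V = ψ·F = 0.8398·47.4 = 39.8 mol/h and L = F − V = 7.6 mol/h.

V = 39.8 mol/h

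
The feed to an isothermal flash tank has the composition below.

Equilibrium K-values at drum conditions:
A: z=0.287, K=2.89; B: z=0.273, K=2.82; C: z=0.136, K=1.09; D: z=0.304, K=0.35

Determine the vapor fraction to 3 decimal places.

Iterate (Newton) starting at ψ = 0.68:
  ψ = 0.680: g = 0.1168, g' = -0.790 → ψ = 0.828
  ψ = 0.828: g = -0.0067, g' = -0.903 → ψ = 0.820
Converged at ψ = 0.820.

ψ = 0.820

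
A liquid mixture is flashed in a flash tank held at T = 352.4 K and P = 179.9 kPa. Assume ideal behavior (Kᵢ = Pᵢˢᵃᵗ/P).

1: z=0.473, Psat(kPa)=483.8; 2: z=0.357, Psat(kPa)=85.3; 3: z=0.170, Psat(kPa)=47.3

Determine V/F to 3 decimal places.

Raoult's law: Kᵢ = Pᵢˢᵃᵗ/P = Pᵢˢᵃᵗ/179.9.
  K_1 = 483.8/179.9 = 2.68927, K_2 = 85.3/179.9 = 0.47415, K_3 = 47.3/179.9 = 0.26292
Material balance + equilibrium reduce to Σ zᵢ(Kᵢ−1)/(1+V/F(Kᵢ−1)) = 0.
Feasibility: ΣzᵢKᵢ = 1.486, Σzᵢ/Kᵢ = 1.575 — both > 1, two phases present.
Newton–Raphson from V/F = 0.5:
  V/F = 0.500: g = -0.0200, g' = -0.810 → V/F = 0.475
Converged at V/F = 0.475.

V/F = 0.475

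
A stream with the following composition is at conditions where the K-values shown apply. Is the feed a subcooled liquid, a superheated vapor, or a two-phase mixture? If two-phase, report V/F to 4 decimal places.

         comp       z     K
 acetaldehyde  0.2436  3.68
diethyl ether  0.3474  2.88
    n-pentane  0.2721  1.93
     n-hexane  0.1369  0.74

ΣzᵢKᵢ = 2.5234; Σzᵢ/Kᵢ = 0.5128.
Since Σzᵢ/Kᵢ < 1 the mixture is above its dew point — single vapor phase.

superheated vapor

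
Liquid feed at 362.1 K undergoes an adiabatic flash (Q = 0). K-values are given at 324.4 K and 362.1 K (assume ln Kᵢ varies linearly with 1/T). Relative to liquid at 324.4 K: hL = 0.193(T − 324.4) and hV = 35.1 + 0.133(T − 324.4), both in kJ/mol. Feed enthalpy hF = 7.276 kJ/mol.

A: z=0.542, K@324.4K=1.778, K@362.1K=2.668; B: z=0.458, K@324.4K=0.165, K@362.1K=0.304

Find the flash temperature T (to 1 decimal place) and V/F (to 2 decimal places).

T = 331.2 K, V/F = 0.17

Adiabatic flash: solve Rachford–Rice at each trial T, then check hF = ψ·hV(T) + (1−ψ)·hL(T).
  T = 324.4 K: K = (1.778, 0.165), RR gives ψ = 0.060, H_out = 2.120 kJ/mol
  T = 362.1 K: K = (2.668, 0.304), RR gives ψ = 0.504, H_out = 23.832 kJ/mol
  T = 343.2 K: K = (2.201, 0.228), RR gives ψ = 0.320, H_out = 14.513 kJ/mol
  T = 333.8 K: K = (1.984, 0.195), RR gives ψ = 0.208, H_out = 8.987 kJ/mol
  T = 329.1 K: K = (1.880, 0.179), RR gives ψ = 0.140, H_out = 5.779 kJ/mol
  T = 331.5 K: K = (1.933, 0.187), RR gives ψ = 0.176, H_out = 7.465 kJ/mol
Linear interpolation between T = 329.1 (H_out = 5.779) and T = 331.5 (H_out = 7.465) on hF = 7.276 gives T ≈ 331.2 K, at which ψ = 0.17.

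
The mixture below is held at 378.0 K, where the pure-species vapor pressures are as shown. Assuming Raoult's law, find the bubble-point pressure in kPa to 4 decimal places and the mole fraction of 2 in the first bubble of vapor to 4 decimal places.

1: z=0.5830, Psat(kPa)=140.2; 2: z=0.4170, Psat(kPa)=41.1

Pbub = 98.8753 kPa, y_2 = 0.1733

At the bubble point ψ → 0, so ΣzᵢKᵢ = 1 with Kᵢ = Pᵢˢᵃᵗ/P ⇒ P = ΣzᵢPᵢˢᵃᵗ.
P = 0.5830·140.2 + 0.4170·41.1 = 98.8753 kPa
yᵢ = zᵢPᵢˢᵃᵗ/P ⇒ y_2 = 0.4170·41.1/98.8753 = 0.1733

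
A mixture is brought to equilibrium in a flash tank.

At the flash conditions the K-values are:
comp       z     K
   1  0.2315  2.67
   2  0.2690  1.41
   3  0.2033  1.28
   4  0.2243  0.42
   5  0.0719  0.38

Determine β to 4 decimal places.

β = 0.7286

Newton–Raphson from β = 0.54:
  β = 0.5400: g = 0.08659, g' = -0.4433 → β = 0.7354
  β = 0.7354: g = -0.00331, g' = -0.4905 → β = 0.7286
Converged at β = 0.7286.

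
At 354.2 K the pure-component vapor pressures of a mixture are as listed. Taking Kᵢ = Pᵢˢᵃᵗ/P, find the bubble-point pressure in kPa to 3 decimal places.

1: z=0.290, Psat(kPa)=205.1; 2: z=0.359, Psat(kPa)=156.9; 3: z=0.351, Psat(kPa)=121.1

Pbub = 158.312 kPa

At the bubble point ψ → 0, so ΣzᵢKᵢ = 1 with Kᵢ = Pᵢˢᵃᵗ/P ⇒ P = ΣzᵢPᵢˢᵃᵗ.
P = 0.290·205.1 + 0.359·156.9 + 0.351·121.1 = 158.312 kPa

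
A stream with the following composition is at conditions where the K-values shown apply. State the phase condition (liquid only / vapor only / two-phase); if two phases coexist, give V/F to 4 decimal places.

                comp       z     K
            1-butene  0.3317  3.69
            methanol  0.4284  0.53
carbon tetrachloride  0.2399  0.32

ΣzᵢKᵢ = 1.5278; Σzᵢ/Kᵢ = 1.6479.
Both exceed 1, so a two-phase solution exists.
Material balance + equilibrium reduce to Σ zᵢ(Kᵢ−1)/(1+ψ(Kᵢ−1)) = 0.
Newton–Raphson from ψ = 0.65:
  ψ = 0.6500: g = -0.25763, g' = -0.8702 → ψ = 0.3539
  ψ = 0.3539: g = 0.00072, g' = -0.9584 → ψ = 0.3547
Converged at ψ = 0.3547.

two-phase, V/F = 0.3547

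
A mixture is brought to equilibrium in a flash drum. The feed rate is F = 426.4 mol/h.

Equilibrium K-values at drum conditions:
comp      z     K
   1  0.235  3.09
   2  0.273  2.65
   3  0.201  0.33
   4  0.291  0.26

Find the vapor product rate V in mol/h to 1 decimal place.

V = 190.3 mol/h

Material balance + equilibrium reduce to Σ zᵢ(Kᵢ−1)/(1+ψ(Kᵢ−1)) = 0.
Check two-phase: ΣzᵢKᵢ = 1.592 > 1 and Σzᵢ/Kᵢ = 1.907 > 1, so g(0) = 0.592 > 0 and g(1) = -0.907 < 0.
Iterate (Newton) starting at ψ = 0.6:
  ψ = 0.600: g = -0.1682, g' = -1.158 → ψ = 0.455
  ψ = 0.455: g = -0.0090, g' = -1.061 → ψ = 0.446
Converged at ψ = 0.446.
Then V = ψ·F = 0.4462·426.4 = 190.3 mol/h and L = F − V = 236.1 mol/h.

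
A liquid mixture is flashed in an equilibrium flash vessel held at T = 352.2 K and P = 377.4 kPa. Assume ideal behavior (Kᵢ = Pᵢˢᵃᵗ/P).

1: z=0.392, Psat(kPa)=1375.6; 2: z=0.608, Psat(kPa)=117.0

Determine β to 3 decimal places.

Raoult's law: Kᵢ = Pᵢˢᵃᵗ/P = Pᵢˢᵃᵗ/377.4.
  K_1 = 1375.6/377.4 = 3.64494, K_2 = 117.0/377.4 = 0.31002
Material balance + equilibrium reduce to Σ zᵢ(Kᵢ−1)/(1+β(Kᵢ−1)) = 0.
Feasibility: ΣzᵢKᵢ = 1.617, Σzᵢ/Kᵢ = 2.069 — both > 1, two phases present.
Binary case is linear: z₁(K₁−1)(1+β(K₂−1)) + z₂(K₂−1)(1+β(K₁−1)) = 0
⇒ β = [z₁(K₁−1)+z₂(K₂−1)] / [−(K₁−1)(K₂−1)] = 0.6173/1.8250 = 0.338

β = 0.338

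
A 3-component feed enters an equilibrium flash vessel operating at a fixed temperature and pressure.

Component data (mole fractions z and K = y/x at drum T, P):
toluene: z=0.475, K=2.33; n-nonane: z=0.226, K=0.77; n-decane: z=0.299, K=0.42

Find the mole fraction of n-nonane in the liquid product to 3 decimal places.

x_n-nonane = 0.266

Newton–Raphson from V/F = 0.58:
  V/F = 0.580: g = 0.0353, g' = -0.512 → V/F = 0.649
Converged at V/F = 0.649.
Compositions from xᵢ = zᵢ/(1+V/F(Kᵢ−1)), yᵢ = Kᵢxᵢ:
  toluene: x = 0.255, y = 0.594
  n-nonane: x = 0.266, y = 0.205
  n-decane: x = 0.479, y = 0.201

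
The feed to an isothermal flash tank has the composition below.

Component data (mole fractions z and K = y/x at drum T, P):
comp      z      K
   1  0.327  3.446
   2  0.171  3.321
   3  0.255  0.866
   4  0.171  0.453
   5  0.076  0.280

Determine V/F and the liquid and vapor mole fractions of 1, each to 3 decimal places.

Iterate (Newton) starting at V/F = 0.47:
  V/F = 0.470: g = 0.3168, g' = -0.822 → V/F = 0.855
  V/F = 0.855: g = 0.0347, g' = -0.762 → V/F = 0.901
  V/F = 0.901: g = -0.0011, g' = -0.811 → V/F = 0.900
Converged at V/F = 0.900.
Compositions from xᵢ = zᵢ/(1+V/F(Kᵢ−1)), yᵢ = Kᵢxᵢ:
  1: x = 0.102, y = 0.352
  2: x = 0.055, y = 0.184
  3: x = 0.290, y = 0.251
  4: x = 0.337, y = 0.153
  5: x = 0.216, y = 0.060

V/F = 0.900, x_1 = 0.102, y_1 = 0.352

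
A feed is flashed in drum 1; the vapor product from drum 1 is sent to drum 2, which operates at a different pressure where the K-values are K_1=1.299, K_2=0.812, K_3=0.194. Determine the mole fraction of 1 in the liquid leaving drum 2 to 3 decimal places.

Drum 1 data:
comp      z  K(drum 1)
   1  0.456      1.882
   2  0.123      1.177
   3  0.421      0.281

x_1 (drum 2) = 0.645

Drum 1:
Material balance + equilibrium reduce to Σ zᵢ(Kᵢ−1)/(1+ψ₁(Kᵢ−1)) = 0.
Check two-phase: ΣzᵢKᵢ = 1.121 > 1 and Σzᵢ/Kᵢ = 1.845 > 1, so g(0) = 0.121 > 0 and g(1) = -0.845 < 0.
Iterate (Newton) starting at ψ₁ = 0.5:
  ψ₁ = 0.500: g = -0.1735, g' = -0.705 → ψ₁ = 0.254
  ψ₁ = 0.254: g = -0.0208, g' = -0.566 → ψ₁ = 0.217
Converged at ψ₁ = 0.217.
Drum-1 compositions:
  1: x = 0.383, y = 0.720
  2: x = 0.118, y = 0.139
  3: x = 0.499, y = 0.140
Drum-2 feed = drum-1 vapor: z₂ = (0.7204, 0.1394, 0.1401).
Drum 2:
Let ψ₂ = V/F and solve Σ zᵢ(Kᵢ−1)/(1+ψ₂(Kᵢ−1)) = 0.
g(0) = ΣzᵢKᵢ − 1 = 0.076 and g(1) = 1 − Σzᵢ/Kᵢ = -0.449, so a root lies in (0, 1).
Newton–Raphson from ψ₂ = 0.64:
  ψ₂ = 0.640: g = -0.0823, g' = -0.440 → ψ₂ = 0.453
  ψ₂ = 0.453: g = -0.0169, g' = -0.282 → ψ₂ = 0.393
  ψ₂ = 0.393: g = -0.0009, g' = -0.252 → ψ₂ = 0.390
Converged at ψ₂ = 0.390.
  1: x = 0.645, y = 0.838
  2: x = 0.150, y = 0.122
  3: x = 0.204, y = 0.040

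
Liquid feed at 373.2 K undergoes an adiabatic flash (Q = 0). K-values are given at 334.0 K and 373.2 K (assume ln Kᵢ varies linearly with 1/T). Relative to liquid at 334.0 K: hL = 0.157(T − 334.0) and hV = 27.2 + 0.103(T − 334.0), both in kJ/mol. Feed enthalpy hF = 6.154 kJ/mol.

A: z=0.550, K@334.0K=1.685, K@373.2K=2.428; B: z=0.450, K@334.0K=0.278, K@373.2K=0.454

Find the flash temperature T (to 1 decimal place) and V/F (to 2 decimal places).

Adiabatic flash: solve Rachford–Rice at each trial T, then check hF = ψ·hV(T) + (1−ψ)·hL(T).
  T = 334.0 K: K = (1.685, 0.278), RR gives ψ = 0.105, H_out = 2.852 kJ/mol
  T = 373.2 K: K = (2.428, 0.454), RR gives ψ = 0.692, H_out = 23.517 kJ/mol
  T = 353.6 K: K = (2.043, 0.360), RR gives ψ = 0.428, H_out = 14.271 kJ/mol
  T = 343.8 K: K = (1.861, 0.318), RR gives ψ = 0.283, H_out = 9.088 kJ/mol
  T = 338.9 K: K = (1.772, 0.297), RR gives ψ = 0.200, H_out = 6.152 kJ/mol
  T = 341.4 K: K = (1.817, 0.308), RR gives ψ = 0.244, H_out = 7.688 kJ/mol
  T = 340.1 K: K = (1.793, 0.302), RR gives ψ = 0.221, H_out = 6.900 kJ/mol
Linear interpolation between T = 338.9 (H_out = 6.152) and T = 340.1 (H_out = 6.900) on hF = 6.154 gives T ≈ 338.9 K, at which ψ = 0.20.

T = 338.9 K, V/F = 0.20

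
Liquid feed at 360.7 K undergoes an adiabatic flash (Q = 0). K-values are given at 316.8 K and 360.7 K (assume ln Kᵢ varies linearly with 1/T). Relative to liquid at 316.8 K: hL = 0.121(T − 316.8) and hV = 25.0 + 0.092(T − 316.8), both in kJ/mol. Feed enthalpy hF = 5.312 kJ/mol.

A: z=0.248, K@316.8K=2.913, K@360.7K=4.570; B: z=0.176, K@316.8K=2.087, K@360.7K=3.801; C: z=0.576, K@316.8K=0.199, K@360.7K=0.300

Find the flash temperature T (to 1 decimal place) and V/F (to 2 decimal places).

T = 320.9 K, V/F = 0.19

Adiabatic flash: solve Rachford–Rice at each trial T, then check hF = ψ·hV(T) + (1−ψ)·hL(T).
  T = 316.8 K: K = (2.913, 2.087, 0.199), RR gives ψ = 0.157, H_out = 3.936 kJ/mol
  T = 360.7 K: K = (4.570, 3.801, 0.300), RR gives ψ = 0.427, H_out = 15.445 kJ/mol
  T = 338.8 K: K = (3.704, 2.874, 0.248), RR gives ψ = 0.316, H_out = 10.366 kJ/mol
  T = 327.8 K: K = (3.298, 2.462, 0.223), RR gives ψ = 0.246, H_out = 7.401 kJ/mol
  T = 322.3 K: K = (3.103, 2.270, 0.211), RR gives ψ = 0.205, H_out = 5.746 kJ/mol
  T = 319.6 K: K = (3.009, 2.179, 0.205), RR gives ψ = 0.182, H_out = 4.880 kJ/mol
  T = 321.0 K: K = (3.057, 2.226, 0.208), RR gives ψ = 0.194, H_out = 5.334 kJ/mol
Linear interpolation between T = 319.6 (H_out = 4.880) and T = 321.0 (H_out = 5.334) on hF = 5.312 gives T ≈ 320.9 K, at which ψ = 0.19.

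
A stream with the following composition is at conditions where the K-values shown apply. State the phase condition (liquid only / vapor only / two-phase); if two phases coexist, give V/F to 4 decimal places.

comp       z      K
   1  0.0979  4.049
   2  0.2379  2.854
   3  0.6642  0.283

two-phase, V/F = 0.1621

ΣzᵢKᵢ = 1.2633; Σzᵢ/Kᵢ = 2.4545.
Both exceed 1, so a two-phase solution exists.
Iterate (Newton) starting at ψ = 0.5:
  ψ = 0.5000: g = -0.39524, g' = -1.1928 → ψ = 0.1686
  ψ = 0.1686: g = -0.00858, g' = -1.3134 → ψ = 0.1621
Converged at ψ = 0.1621.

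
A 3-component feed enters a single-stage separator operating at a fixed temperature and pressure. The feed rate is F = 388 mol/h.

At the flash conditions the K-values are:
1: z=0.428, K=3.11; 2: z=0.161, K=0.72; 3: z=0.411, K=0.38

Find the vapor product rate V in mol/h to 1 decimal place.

Newton iteration, ψ⁰ = 0.5:
  ψ = 0.500: g = 0.0177, g' = -0.800 → ψ = 0.522
Converged at ψ = 0.522.
Then V = ψ·F = 0.5223·388 = 202.6 mol/h and L = F − V = 185.4 mol/h.

V = 202.6 mol/h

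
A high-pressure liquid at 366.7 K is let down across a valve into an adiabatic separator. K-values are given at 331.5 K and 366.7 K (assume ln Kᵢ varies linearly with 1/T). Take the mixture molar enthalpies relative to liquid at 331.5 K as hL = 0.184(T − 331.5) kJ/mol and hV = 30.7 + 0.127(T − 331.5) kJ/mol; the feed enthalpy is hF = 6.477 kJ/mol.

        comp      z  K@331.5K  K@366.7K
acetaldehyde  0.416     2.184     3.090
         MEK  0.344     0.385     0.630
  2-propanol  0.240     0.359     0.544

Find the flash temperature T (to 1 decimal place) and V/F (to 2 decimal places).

Adiabatic flash: solve Rachford–Rice at each trial T, then check hF = ψ·hV(T) + (1−ψ)·hL(T).
  T = 331.5 K: K = (2.184, 0.385, 0.359), RR gives ψ = 0.172, H_out = 5.268 kJ/mol
  T = 366.7 K: K = (3.090, 0.630, 0.544), RR gives ψ = 0.742, H_out = 27.767 kJ/mol
  T = 349.1 K: K = (2.621, 0.499, 0.447), RR gives ψ = 0.435, H_out = 16.153 kJ/mol
  T = 340.3 K: K = (2.398, 0.440, 0.402), RR gives ψ = 0.304, H_out = 10.808 kJ/mol
  T = 335.9 K: K = (2.290, 0.412, 0.380), RR gives ψ = 0.239, H_out = 8.087 kJ/mol
  T = 333.7 K: K = (2.237, 0.398, 0.369), RR gives ψ = 0.206, H_out = 6.693 kJ/mol
Linear interpolation between T = 331.5 (H_out = 5.268) and T = 333.7 (H_out = 6.693) on hF = 6.477 gives T ≈ 333.4 K, at which ψ = 0.20.

T = 333.4 K, V/F = 0.20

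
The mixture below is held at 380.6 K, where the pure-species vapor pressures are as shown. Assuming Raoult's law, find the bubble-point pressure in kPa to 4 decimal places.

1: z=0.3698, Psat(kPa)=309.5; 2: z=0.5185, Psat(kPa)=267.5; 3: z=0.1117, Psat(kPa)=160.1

Pbub = 271.0350 kPa

At the bubble point ψ → 0, so ΣzᵢKᵢ = 1 with Kᵢ = Pᵢˢᵃᵗ/P ⇒ P = ΣzᵢPᵢˢᵃᵗ.
P = 0.3698·309.5 + 0.5185·267.5 + 0.1117·160.1 = 271.0350 kPa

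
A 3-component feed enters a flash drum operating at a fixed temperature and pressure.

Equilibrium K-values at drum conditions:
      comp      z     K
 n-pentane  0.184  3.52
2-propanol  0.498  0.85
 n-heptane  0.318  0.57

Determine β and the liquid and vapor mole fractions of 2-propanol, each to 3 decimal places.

β = 0.366, x_2-propanol = 0.527, y_2-propanol = 0.448

Material balance + equilibrium reduce to Σ zᵢ(Kᵢ−1)/(1+β(Kᵢ−1)) = 0.
Check two-phase: ΣzᵢKᵢ = 1.252 > 1 and Σzᵢ/Kᵢ = 1.196 > 1, so g(0) = 0.252 > 0 and g(1) = -0.196 < 0.
Newton–Raphson from β = 0.47:
  β = 0.470: g = -0.0395, g' = -0.350 → β = 0.357
  β = 0.357: g = 0.0035, g' = -0.418 → β = 0.366
Converged at β = 0.366.
Compositions from xᵢ = zᵢ/(1+β(Kᵢ−1)), yᵢ = Kᵢxᵢ:
  n-pentane: x = 0.096, y = 0.337
  2-propanol: x = 0.527, y = 0.448
  n-heptane: x = 0.377, y = 0.215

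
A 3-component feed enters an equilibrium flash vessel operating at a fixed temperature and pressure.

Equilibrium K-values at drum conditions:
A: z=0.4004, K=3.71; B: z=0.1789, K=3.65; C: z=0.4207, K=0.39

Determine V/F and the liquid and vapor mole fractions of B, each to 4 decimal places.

Rachford–Rice: g(V/F) = Σ zᵢ(Kᵢ−1)/(1+V/F(Kᵢ−1)) = 0.
Feasibility: ΣzᵢKᵢ = 2.3025, Σzᵢ/Kᵢ = 1.2357 — both > 1, two phases present.
Newton iteration, V/F⁰ = 0.69:
  V/F = 0.6900: g = 0.10255, g' = -0.9809 → V/F = 0.7946
  V/F = 0.7946: g = -0.00122, g' = -1.0155 → V/F = 0.7934
Converged at V/F = 0.7934.
Compositions from xᵢ = zᵢ/(1+V/F(Kᵢ−1)), yᵢ = Kᵢxᵢ:
  A: x = 0.1271, y = 0.4716
  B: x = 0.0577, y = 0.2105
  C: x = 0.8152, y = 0.3179

V/F = 0.7934, x_B = 0.0577, y_B = 0.2105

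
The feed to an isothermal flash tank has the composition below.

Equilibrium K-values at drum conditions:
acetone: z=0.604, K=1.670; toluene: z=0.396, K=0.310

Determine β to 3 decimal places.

β = 0.284

Let β = V/F and solve Σ zᵢ(Kᵢ−1)/(1+β(Kᵢ−1)) = 0.
Check two-phase: ΣzᵢKᵢ = 1.131 > 1 and Σzᵢ/Kᵢ = 1.639 > 1, so g(0) = 0.131 > 0 and g(1) = -0.639 < 0.
Binary case is linear: z₁(K₁−1)(1+β(K₂−1)) + z₂(K₂−1)(1+β(K₁−1)) = 0
⇒ β = [z₁(K₁−1)+z₂(K₂−1)] / [−(K₁−1)(K₂−1)] = 0.1314/0.4623 = 0.284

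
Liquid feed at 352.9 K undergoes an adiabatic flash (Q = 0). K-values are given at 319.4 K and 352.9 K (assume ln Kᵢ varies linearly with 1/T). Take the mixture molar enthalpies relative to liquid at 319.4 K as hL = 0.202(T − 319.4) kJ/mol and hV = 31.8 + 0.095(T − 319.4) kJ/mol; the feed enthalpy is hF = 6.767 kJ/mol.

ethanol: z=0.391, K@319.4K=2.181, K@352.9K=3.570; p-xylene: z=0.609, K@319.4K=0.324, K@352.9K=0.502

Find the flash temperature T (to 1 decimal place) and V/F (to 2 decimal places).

T = 325.8 K, V/F = 0.18

Adiabatic flash: solve Rachford–Rice at each trial T, then check hF = ψ·hV(T) + (1−ψ)·hL(T).
  T = 319.4 K: K = (2.181, 0.324), RR gives ψ = 0.063, H_out = 1.995 kJ/mol
  T = 352.9 K: K = (3.570, 0.502), RR gives ψ = 0.548, H_out = 22.234 kJ/mol
  T = 336.1 K: K = (2.823, 0.407), RR gives ψ = 0.326, H_out = 13.150 kJ/mol
  T = 327.8 K: K = (2.491, 0.365), RR gives ψ = 0.207, H_out = 8.095 kJ/mol
  T = 323.6 K: K = (2.333, 0.344), RR gives ψ = 0.139, H_out = 5.211 kJ/mol
  T = 325.7 K: K = (2.411, 0.354), RR gives ψ = 0.174, H_out = 6.688 kJ/mol
Linear interpolation between T = 325.7 (H_out = 6.688) and T = 327.8 (H_out = 8.095) on hF = 6.767 gives T ≈ 325.8 K, at which ψ = 0.18.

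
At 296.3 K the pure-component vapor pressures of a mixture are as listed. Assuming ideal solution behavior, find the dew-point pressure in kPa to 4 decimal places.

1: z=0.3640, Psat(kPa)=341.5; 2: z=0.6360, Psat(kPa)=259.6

At the dew point ψ → 1, so Σzᵢ/Kᵢ = 1 with Kᵢ = Pᵢˢᵃᵗ/P ⇒ 1/P = Σzᵢ/Pᵢˢᵃᵗ.
1/P = 0.3640/341.5 + 0.6360/259.6 = 0.0035158 ⇒ P = 284.4296 kPa

Pdew = 284.4296 kPa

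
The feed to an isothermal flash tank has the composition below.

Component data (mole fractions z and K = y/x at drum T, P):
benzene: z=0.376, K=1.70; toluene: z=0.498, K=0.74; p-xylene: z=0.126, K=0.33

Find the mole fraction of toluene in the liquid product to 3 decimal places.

Newton iteration, β⁰ = 0.34:
  β = 0.340: g = -0.0388, g' = -0.256 → β = 0.188
  β = 0.188: g = -0.0002, g' = -0.255 → β = 0.187
Converged at β = 0.187.
Compositions from xᵢ = zᵢ/(1+β(Kᵢ−1)), yᵢ = Kᵢxᵢ:
  benzene: x = 0.332, y = 0.565
  toluene: x = 0.524, y = 0.387
  p-xylene: x = 0.144, y = 0.048

x_toluene = 0.524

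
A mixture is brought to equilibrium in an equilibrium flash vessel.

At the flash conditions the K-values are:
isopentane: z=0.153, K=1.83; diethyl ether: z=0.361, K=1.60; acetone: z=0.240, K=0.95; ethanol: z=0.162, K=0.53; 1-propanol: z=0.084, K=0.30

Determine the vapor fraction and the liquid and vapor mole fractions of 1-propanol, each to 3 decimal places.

ψ = 0.675, x_1-propanol = 0.159, y_1-propanol = 0.048

Rachford–Rice: g(ψ) = Σ zᵢ(Kᵢ−1)/(1+ψ(Kᵢ−1)) = 0.
Check two-phase: ΣzᵢKᵢ = 1.197 > 1 and Σzᵢ/Kᵢ = 1.148 > 1, so g(0) = 0.197 > 0 and g(1) = -0.148 < 0.
Newton–Raphson from ψ = 0.5:
  ψ = 0.500: g = 0.0541, g' = -0.289 → ψ = 0.687
  ψ = 0.687: g = -0.0040, g' = -0.339 → ψ = 0.676
  ψ = 0.676: g = -0.0000, g' = -0.335 → ψ = 0.675
Converged at ψ = 0.675.
Compositions from xᵢ = zᵢ/(1+ψ(Kᵢ−1)), yᵢ = Kᵢxᵢ:
  isopentane: x = 0.098, y = 0.179
  diethyl ether: x = 0.257, y = 0.411
  acetone: x = 0.248, y = 0.236
  ethanol: x = 0.237, y = 0.126
  1-propanol: x = 0.159, y = 0.048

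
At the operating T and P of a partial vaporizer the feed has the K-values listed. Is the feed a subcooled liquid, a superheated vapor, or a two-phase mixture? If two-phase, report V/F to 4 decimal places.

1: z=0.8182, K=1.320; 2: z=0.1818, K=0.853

ΣzᵢKᵢ = 1.2351; Σzᵢ/Kᵢ = 0.8330.
Since Σzᵢ/Kᵢ < 1 the mixture is above its dew point — single vapor phase.

superheated vapor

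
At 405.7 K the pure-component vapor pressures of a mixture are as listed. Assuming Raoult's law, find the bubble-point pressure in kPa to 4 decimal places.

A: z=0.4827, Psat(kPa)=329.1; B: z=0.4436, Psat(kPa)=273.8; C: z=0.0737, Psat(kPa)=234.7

Pbub = 297.6116 kPa

At the bubble point ψ → 0, so ΣzᵢKᵢ = 1 with Kᵢ = Pᵢˢᵃᵗ/P ⇒ P = ΣzᵢPᵢˢᵃᵗ.
P = 0.4827·329.1 + 0.4436·273.8 + 0.0737·234.7 = 297.6116 kPa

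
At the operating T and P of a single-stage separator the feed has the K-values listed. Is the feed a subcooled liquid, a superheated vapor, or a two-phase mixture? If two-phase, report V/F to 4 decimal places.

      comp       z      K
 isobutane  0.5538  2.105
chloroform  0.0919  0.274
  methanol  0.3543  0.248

two-phase, V/F = 0.3379

ΣzᵢKᵢ = 1.2788; Σzᵢ/Kᵢ = 2.0271.
Both exceed 1, so a two-phase solution exists.
Material balance + equilibrium reduce to Σ zᵢ(Kᵢ−1)/(1+ψ(Kᵢ−1)) = 0.
Iterate (Newton) starting at ψ = 0.46:
  ψ = 0.4600: g = -0.10179, g' = -0.8748 → ψ = 0.3436
  ψ = 0.3436: g = -0.00464, g' = -0.8055 → ψ = 0.3379
Converged at ψ = 0.3379.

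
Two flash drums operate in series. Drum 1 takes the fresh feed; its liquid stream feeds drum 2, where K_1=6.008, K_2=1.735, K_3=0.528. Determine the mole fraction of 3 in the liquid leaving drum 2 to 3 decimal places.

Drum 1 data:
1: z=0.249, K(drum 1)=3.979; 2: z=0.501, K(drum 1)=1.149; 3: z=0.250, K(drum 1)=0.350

Drum 1:
Rachford–Rice: g(ψ₁) = Σ zᵢ(Kᵢ−1)/(1+ψ₁(Kᵢ−1)) = 0.
Check two-phase: ΣzᵢKᵢ = 1.654 > 1 and Σzᵢ/Kᵢ = 1.213 > 1, so g(0) = 0.654 > 0 and g(1) = -0.213 < 0.
Iterate (Newton) starting at ψ₁ = 0.5:
  ψ₁ = 0.500: g = 0.1267, g' = -0.598 → ψ₁ = 0.712
  ψ₁ = 0.712: g = 0.0027, g' = -0.602 → ψ₁ = 0.716
Converged at ψ₁ = 0.716.
Drum-1 compositions:
  1: x = 0.079, y = 0.316
  2: x = 0.453, y = 0.520
  3: x = 0.468, y = 0.164
Drum-2 feed = drum-1 liquid: z₂ = (0.0794, 0.4527, 0.4679).
Drum 2:
Rachford–Rice: g(ψ₂) = Σ zᵢ(Kᵢ−1)/(1+ψ₂(Kᵢ−1)) = 0.
Check two-phase: ΣzᵢKᵢ = 1.510 > 1 and Σzᵢ/Kᵢ = 1.160 > 1, so g(0) = 0.510 > 0 and g(1) = -0.160 < 0.
Newton iteration, ψ₂⁰ = 0.5:
  ψ₂ = 0.500: g = 0.0678, g' = -0.472 → ψ₂ = 0.644
  ψ₂ = 0.644: g = 0.0028, g' = -0.439 → ψ₂ = 0.650
Converged at ψ₂ = 0.650.
  1: x = 0.019, y = 0.112
  2: x = 0.306, y = 0.531
  3: x = 0.675, y = 0.356

x_3 (drum 2) = 0.675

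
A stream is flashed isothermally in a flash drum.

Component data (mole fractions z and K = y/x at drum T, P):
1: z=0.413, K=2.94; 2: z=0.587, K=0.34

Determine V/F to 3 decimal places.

V/F = 0.323

Binary case is linear: z₁(K₁−1)(1+V/F(K₂−1)) + z₂(K₂−1)(1+V/F(K₁−1)) = 0
⇒ V/F = [z₁(K₁−1)+z₂(K₂−1)] / [−(K₁−1)(K₂−1)] = 0.4138/1.2804 = 0.323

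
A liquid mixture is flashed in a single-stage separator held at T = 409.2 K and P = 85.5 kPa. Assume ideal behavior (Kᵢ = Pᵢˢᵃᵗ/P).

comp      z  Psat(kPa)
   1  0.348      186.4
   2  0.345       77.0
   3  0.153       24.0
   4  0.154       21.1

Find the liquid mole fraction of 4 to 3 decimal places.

Raoult's law: Kᵢ = Pᵢˢᵃᵗ/P = Pᵢˢᵃᵗ/85.5.
  K_1 = 186.4/85.5 = 2.18012, K_2 = 77.0/85.5 = 0.90058, K_3 = 24.0/85.5 = 0.28070, K_4 = 21.1/85.5 = 0.24678
Let β = V/F and solve Σ zᵢ(Kᵢ−1)/(1+β(Kᵢ−1)) = 0.
g(0) = ΣzᵢKᵢ − 1 = 0.150 and g(1) = 1 − Σzᵢ/Kᵢ = -0.712, so a root lies in (0, 1).
Iterate (Newton) starting at β = 0.5:
  β = 0.500: g = -0.1357, g' = -0.613 → β = 0.279
  β = 0.279: g = -0.0107, g' = -0.542 → β = 0.259
Converged at β = 0.259.
Compositions from xᵢ = zᵢ/(1+β(Kᵢ−1)), yᵢ = Kᵢxᵢ:
  1: x = 0.267, y = 0.581
  2: x = 0.354, y = 0.319
  3: x = 0.188, y = 0.053
  4: x = 0.191, y = 0.047

x_4 = 0.191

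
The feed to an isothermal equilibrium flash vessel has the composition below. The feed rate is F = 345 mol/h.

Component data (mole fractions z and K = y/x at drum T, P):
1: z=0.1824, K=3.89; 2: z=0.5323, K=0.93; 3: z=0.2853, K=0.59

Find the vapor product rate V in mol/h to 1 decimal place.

V = 205.6 mol/h

Newton–Raphson from β = 0.5:
  β = 0.5000: g = 0.02985, g' = -0.3335 → β = 0.5895
  β = 0.5895: g = 0.00185, g' = -0.2947 → β = 0.5958
Converged at β = 0.5958.
Then V = β·F = 0.5958·345 = 205.6 mol/h and L = F − V = 139.4 mol/h.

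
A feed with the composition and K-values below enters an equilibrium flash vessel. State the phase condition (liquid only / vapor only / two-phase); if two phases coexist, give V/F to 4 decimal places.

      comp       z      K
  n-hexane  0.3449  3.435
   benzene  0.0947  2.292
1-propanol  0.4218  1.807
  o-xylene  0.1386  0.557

ΣzᵢKᵢ = 2.2412; Σzᵢ/Kᵢ = 0.6240.
Since Σzᵢ/Kᵢ < 1 the mixture is above its dew point — single vapor phase.

vapor only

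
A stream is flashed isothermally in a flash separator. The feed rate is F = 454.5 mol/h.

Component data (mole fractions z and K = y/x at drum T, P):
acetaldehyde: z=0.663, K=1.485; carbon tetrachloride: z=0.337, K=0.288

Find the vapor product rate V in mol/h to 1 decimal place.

V = 107.4 mol/h

Material balance + equilibrium reduce to Σ zᵢ(Kᵢ−1)/(1+ψ(Kᵢ−1)) = 0.
Feasibility: ΣzᵢKᵢ = 1.082, Σzᵢ/Kᵢ = 1.617 — both > 1, two phases present.
Newton iteration, ψ⁰ = 0.67:
  ψ = 0.670: g = -0.2161, g' = -0.714 → ψ = 0.367
  ψ = 0.367: g = -0.0519, g' = -0.426 → ψ = 0.245
  ψ = 0.245: g = -0.0033, g' = -0.375 → ψ = 0.236
Converged at ψ = 0.236.
Then V = ψ·F = 0.2363·454.5 = 107.4 mol/h and L = F − V = 347.1 mol/h.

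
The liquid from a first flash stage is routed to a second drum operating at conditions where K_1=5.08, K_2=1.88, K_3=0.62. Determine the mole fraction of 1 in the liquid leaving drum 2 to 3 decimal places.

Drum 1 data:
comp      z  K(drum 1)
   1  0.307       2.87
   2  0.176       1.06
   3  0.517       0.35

Drum 1:
Material balance + equilibrium reduce to Σ zᵢ(Kᵢ−1)/(1+ψ₁(Kᵢ−1)) = 0.
Check two-phase: ΣzᵢKᵢ = 1.249 > 1 and Σzᵢ/Kᵢ = 1.750 > 1, so g(0) = 0.249 > 0 and g(1) = -0.750 < 0.
Iterate (Newton) starting at ψ₁ = 0.68:
  ψ₁ = 0.680: g = -0.3394, g' = -0.910 → ψ₁ = 0.307
  ψ₁ = 0.307: g = -0.0448, g' = -0.775 → ψ₁ = 0.249
  ψ₁ = 0.249: g = 0.0010, g' = -0.811 → ψ₁ = 0.250
Converged at ψ₁ = 0.250.
Drum-1 compositions:
  1: x = 0.209, y = 0.600
  2: x = 0.173, y = 0.184
  3: x = 0.618, y = 0.216
Drum-2 feed = drum-1 liquid: z₂ = (0.2091, 0.1734, 0.6175).
Drum 2:
Rachford–Rice: g(ψ₂) = Σ zᵢ(Kᵢ−1)/(1+ψ₂(Kᵢ−1)) = 0.
Check two-phase: ΣzᵢKᵢ = 1.771 > 1 and Σzᵢ/Kᵢ = 1.129 > 1, so g(0) = 0.771 > 0 and g(1) = -0.129 < 0.
Iterate (Newton) starting at ψ₂ = 0.35:
  ψ₂ = 0.350: g = 0.1973, g' = -0.788 → ψ₂ = 0.601
  ψ₂ = 0.601: g = 0.0430, g' = -0.500 → ψ₂ = 0.687
  ψ₂ = 0.687: g = 0.0020, g' = -0.456 → ψ₂ = 0.691
Converged at ψ₂ = 0.691.
  1: x = 0.055, y = 0.278
  2: x = 0.108, y = 0.203
  3: x = 0.837, y = 0.519

x_1 (drum 2) = 0.055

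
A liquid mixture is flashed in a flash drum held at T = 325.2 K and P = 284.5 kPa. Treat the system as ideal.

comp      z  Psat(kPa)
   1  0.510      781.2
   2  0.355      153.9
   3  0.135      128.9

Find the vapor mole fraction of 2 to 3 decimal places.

Raoult's law: Kᵢ = Pᵢˢᵃᵗ/P = Pᵢˢᵃᵗ/284.5.
  K_1 = 781.2/284.5 = 2.74587, K_2 = 153.9/284.5 = 0.54095, K_3 = 128.9/284.5 = 0.45308
Material balance + equilibrium reduce to Σ zᵢ(Kᵢ−1)/(1+ψ(Kᵢ−1)) = 0.
Check two-phase: ΣzᵢKᵢ = 1.654 > 1 and Σzᵢ/Kᵢ = 1.140 > 1, so g(0) = 0.654 > 0 and g(1) = -0.140 < 0.
Iterate (Newton) starting at ψ = 0.5:
  ψ = 0.500: g = 0.1623, g' = -0.646 → ψ = 0.751
  ψ = 0.751: g = 0.0111, g' = -0.582 → ψ = 0.770
Converged at ψ = 0.770.
Compositions from xᵢ = zᵢ/(1+ψ(Kᵢ−1)), yᵢ = Kᵢxᵢ:
  1: x = 0.217, y = 0.597
  2: x = 0.549, y = 0.297
  3: x = 0.233, y = 0.106

y_2 = 0.297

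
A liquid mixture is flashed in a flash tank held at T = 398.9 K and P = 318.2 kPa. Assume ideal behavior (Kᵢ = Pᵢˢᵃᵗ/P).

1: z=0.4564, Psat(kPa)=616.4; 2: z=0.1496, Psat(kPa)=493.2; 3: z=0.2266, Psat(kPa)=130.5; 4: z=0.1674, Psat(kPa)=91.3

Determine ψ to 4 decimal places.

Raoult's law: Kᵢ = Pᵢˢᵃᵗ/P = Pᵢˢᵃᵗ/318.2.
  K_1 = 616.4/318.2 = 1.937146, K_2 = 493.2/318.2 = 1.549969, K_3 = 130.5/318.2 = 0.410119, K_4 = 91.3/318.2 = 0.286926
Rachford–Rice: g(ψ) = Σ zᵢ(Kᵢ−1)/(1+ψ(Kᵢ−1)) = 0.
Feasibility: ΣzᵢKᵢ = 1.2570, Σzᵢ/Kᵢ = 1.4681 — both > 1, two phases present.
Iterate (Newton) starting at ψ = 0.5:
  ψ = 0.5000: g = -0.01932, g' = -0.5779 → ψ = 0.4666
  ψ = 0.4666: g = -0.00024, g' = -0.5640 → ψ = 0.4661
Converged at ψ = 0.4661.

ψ = 0.4661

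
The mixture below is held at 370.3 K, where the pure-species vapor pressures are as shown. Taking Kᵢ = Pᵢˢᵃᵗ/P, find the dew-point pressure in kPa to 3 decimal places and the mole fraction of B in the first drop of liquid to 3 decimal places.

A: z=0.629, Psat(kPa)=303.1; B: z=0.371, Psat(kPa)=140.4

At the dew point ψ → 1, so Σzᵢ/Kᵢ = 1 with Kᵢ = Pᵢˢᵃᵗ/P ⇒ 1/P = Σzᵢ/Pᵢˢᵃᵗ.
1/P = 0.629/303.1 + 0.371/140.4 = 0.004718 ⇒ P = 211.969 kPa
xᵢ = zᵢP/Pᵢˢᵃᵗ ⇒ x_B = 0.371·211.969/140.4 = 0.560

Pdew = 211.969 kPa, x_B = 0.560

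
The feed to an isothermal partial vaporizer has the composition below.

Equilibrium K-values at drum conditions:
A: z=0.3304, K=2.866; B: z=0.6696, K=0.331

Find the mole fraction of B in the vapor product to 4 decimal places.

y_B = 0.2436

Material balance + equilibrium reduce to Σ zᵢ(Kᵢ−1)/(1+ψ(Kᵢ−1)) = 0.
g(0) = ΣzᵢKᵢ − 1 = 0.1686 and g(1) = 1 − Σzᵢ/Kᵢ = -1.1382, so a root lies in (0, 1).
Binary case is linear: z₁(K₁−1)(1+ψ(K₂−1)) + z₂(K₂−1)(1+ψ(K₁−1)) = 0
⇒ ψ = [z₁(K₁−1)+z₂(K₂−1)] / [−(K₁−1)(K₂−1)] = 0.16856/1.24835 = 0.1350
Compositions from xᵢ = zᵢ/(1+ψ(Kᵢ−1)), yᵢ = Kᵢxᵢ:
  A: x = 0.2639, y = 0.7564
  B: x = 0.7361, y = 0.2436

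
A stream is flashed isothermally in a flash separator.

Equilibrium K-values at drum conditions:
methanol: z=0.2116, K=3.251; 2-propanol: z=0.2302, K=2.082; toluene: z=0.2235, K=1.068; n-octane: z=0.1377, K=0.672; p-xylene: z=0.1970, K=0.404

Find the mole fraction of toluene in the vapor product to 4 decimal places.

Newton iteration, ψ⁰ = 0.64:
  ψ = 0.6400: g = 0.10991, g' = -0.4817 → ψ = 0.8682
  ψ = 0.8682: g = -0.00245, g' = -0.5249 → ψ = 0.8635
Converged at ψ = 0.8635.
Compositions from xᵢ = zᵢ/(1+ψ(Kᵢ−1)), yᵢ = Kᵢxᵢ:
  methanol: x = 0.0719, y = 0.2337
  2-propanol: x = 0.1190, y = 0.2478
  toluene: x = 0.2111, y = 0.2255
  n-octane: x = 0.1921, y = 0.1291
  p-xylene: x = 0.4059, y = 0.1640

y_toluene = 0.2255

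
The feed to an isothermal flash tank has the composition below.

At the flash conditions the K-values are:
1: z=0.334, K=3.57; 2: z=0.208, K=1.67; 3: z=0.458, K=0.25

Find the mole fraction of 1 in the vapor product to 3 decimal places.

y_1 = 0.561

Rachford–Rice: g(V/F) = Σ zᵢ(Kᵢ−1)/(1+V/F(Kᵢ−1)) = 0.
Check two-phase: ΣzᵢKᵢ = 1.654 > 1 and Σzᵢ/Kᵢ = 2.050 > 1, so g(0) = 0.654 > 0 and g(1) = -1.050 < 0.
Newton iteration, V/F⁰ = 0.5:
  V/F = 0.500: g = -0.0696, g' = -1.134 → V/F = 0.439
  V/F = 0.439: g = -0.0008, g' = -1.115 → V/F = 0.438
Converged at V/F = 0.438.
Compositions from xᵢ = zᵢ/(1+V/F(Kᵢ−1)), yᵢ = Kᵢxᵢ:
  1: x = 0.157, y = 0.561
  2: x = 0.161, y = 0.269
  3: x = 0.682, y = 0.171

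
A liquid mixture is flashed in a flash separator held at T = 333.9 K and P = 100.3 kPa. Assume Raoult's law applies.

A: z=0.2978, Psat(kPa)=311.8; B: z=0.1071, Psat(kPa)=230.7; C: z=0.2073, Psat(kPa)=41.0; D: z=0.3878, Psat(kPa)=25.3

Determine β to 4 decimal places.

Raoult's law: Kᵢ = Pᵢˢᵃᵗ/P = Pᵢˢᵃᵗ/100.3.
  K_A = 311.8/100.3 = 3.108674, K_B = 230.7/100.3 = 2.300100, K_C = 41.0/100.3 = 0.408774, K_D = 25.3/100.3 = 0.252243
Newton iteration, β⁰ = 0.5:
  β = 0.5000: g = -0.24707, g' = -1.0794 → β = 0.2711
  β = 0.2711: g = -0.00716, g' = -1.0789 → β = 0.2645
Converged at β = 0.2645.

β = 0.2645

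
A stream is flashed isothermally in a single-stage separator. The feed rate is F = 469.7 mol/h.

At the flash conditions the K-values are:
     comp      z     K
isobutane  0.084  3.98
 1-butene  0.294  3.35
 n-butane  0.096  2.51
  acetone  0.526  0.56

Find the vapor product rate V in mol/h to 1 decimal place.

Rachford–Rice: g(ψ) = Σ zᵢ(Kᵢ−1)/(1+ψ(Kᵢ−1)) = 0.
Feasibility: ΣzᵢKᵢ = 1.855, Σzᵢ/Kᵢ = 1.086 — both > 1, two phases present.
Newton–Raphson from ψ = 0.5:
  ψ = 0.500: g = 0.2041, g' = -0.702 → ψ = 0.791
  ψ = 0.791: g = 0.0275, g' = -0.550 → ψ = 0.841
Converged at ψ = 0.841.
Then V = ψ·F = 0.8410·469.7 = 395.0 mol/h and L = F − V = 74.7 mol/h.

V = 395.0 mol/h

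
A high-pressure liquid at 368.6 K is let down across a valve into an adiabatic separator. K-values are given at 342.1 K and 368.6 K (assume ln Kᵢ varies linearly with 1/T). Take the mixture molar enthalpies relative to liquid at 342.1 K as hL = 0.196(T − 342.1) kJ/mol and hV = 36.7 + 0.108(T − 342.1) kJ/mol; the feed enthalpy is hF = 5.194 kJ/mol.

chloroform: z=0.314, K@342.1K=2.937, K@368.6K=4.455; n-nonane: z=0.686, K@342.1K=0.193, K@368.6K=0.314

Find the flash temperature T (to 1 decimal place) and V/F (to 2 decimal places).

T = 349.2 K, V/F = 0.11

Adiabatic flash: solve Rachford–Rice at each trial T, then check hF = ψ·hV(T) + (1−ψ)·hL(T).
  T = 342.1 K: K = (2.937, 0.193), RR gives ψ = 0.035, H_out = 1.282 kJ/mol
  T = 368.6 K: K = (4.455, 0.314), RR gives ψ = 0.259, H_out = 14.101 kJ/mol
  T = 355.4 K: K = (3.648, 0.249), RR gives ψ = 0.159, H_out = 8.252 kJ/mol
  T = 348.8 K: K = (3.283, 0.220), RR gives ψ = 0.102, H_out = 4.995 kJ/mol
  T = 352.1 K: K = (3.462, 0.234), RR gives ψ = 0.131, H_out = 6.663 kJ/mol
  T = 350.5 K: K = (3.375, 0.227), RR gives ψ = 0.117, H_out = 5.865 kJ/mol
Linear interpolation between T = 348.8 (H_out = 4.995) and T = 350.5 (H_out = 5.865) on hF = 5.194 gives T ≈ 349.2 K, at which ψ = 0.11.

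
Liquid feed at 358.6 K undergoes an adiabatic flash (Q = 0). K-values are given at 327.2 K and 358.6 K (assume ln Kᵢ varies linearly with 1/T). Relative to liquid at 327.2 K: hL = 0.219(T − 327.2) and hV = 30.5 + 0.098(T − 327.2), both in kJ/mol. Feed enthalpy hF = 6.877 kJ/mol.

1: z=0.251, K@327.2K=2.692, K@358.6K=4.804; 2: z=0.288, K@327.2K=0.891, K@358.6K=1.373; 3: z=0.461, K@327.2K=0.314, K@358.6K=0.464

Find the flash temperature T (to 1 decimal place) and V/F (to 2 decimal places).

T = 332.4 K, V/F = 0.19

Adiabatic flash: solve Rachford–Rice at each trial T, then check hF = ψ·hV(T) + (1−ψ)·hL(T).
  T = 327.2 K: K = (2.692, 0.891, 0.314), RR gives ψ = 0.090, H_out = 2.738 kJ/mol
  T = 358.6 K: K = (4.804, 1.373, 0.464), RR gives ψ = 0.622, H_out = 23.491 kJ/mol
  T = 342.9 K: K = (3.644, 1.117, 0.385), RR gives ψ = 0.371, H_out = 14.053 kJ/mol
  T = 335.0 K: K = (3.140, 1.000, 0.348), RR gives ψ = 0.238, H_out = 8.751 kJ/mol
  T = 331.1 K: K = (2.910, 0.944, 0.331), RR gives ψ = 0.167, H_out = 5.872 kJ/mol
  T = 333.1 K: K = (3.027, 0.972, 0.340), RR gives ψ = 0.204, H_out = 7.376 kJ/mol
Linear interpolation between T = 331.1 (H_out = 5.872) and T = 333.1 (H_out = 7.376) on hF = 6.877 gives T ≈ 332.4 K, at which ψ = 0.19.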